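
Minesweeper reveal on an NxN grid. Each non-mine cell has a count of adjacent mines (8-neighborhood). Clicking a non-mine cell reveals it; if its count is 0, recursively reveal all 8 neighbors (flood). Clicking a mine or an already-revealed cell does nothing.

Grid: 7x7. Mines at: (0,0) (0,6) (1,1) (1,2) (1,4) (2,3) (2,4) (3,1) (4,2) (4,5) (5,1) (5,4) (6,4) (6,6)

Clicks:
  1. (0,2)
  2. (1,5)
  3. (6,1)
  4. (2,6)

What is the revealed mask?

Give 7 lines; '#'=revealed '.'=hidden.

Click 1 (0,2) count=2: revealed 1 new [(0,2)] -> total=1
Click 2 (1,5) count=3: revealed 1 new [(1,5)] -> total=2
Click 3 (6,1) count=1: revealed 1 new [(6,1)] -> total=3
Click 4 (2,6) count=0: revealed 5 new [(1,6) (2,5) (2,6) (3,5) (3,6)] -> total=8

Answer: ..#....
.....##
.....##
.....##
.......
.......
.#.....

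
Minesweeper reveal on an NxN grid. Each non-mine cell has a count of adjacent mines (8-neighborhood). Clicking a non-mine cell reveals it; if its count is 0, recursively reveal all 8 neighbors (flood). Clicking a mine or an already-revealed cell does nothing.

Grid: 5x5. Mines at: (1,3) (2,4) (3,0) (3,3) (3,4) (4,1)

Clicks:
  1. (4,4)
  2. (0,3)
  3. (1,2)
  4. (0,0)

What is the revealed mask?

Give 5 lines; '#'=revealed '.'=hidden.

Click 1 (4,4) count=2: revealed 1 new [(4,4)] -> total=1
Click 2 (0,3) count=1: revealed 1 new [(0,3)] -> total=2
Click 3 (1,2) count=1: revealed 1 new [(1,2)] -> total=3
Click 4 (0,0) count=0: revealed 8 new [(0,0) (0,1) (0,2) (1,0) (1,1) (2,0) (2,1) (2,2)] -> total=11

Answer: ####.
###..
###..
.....
....#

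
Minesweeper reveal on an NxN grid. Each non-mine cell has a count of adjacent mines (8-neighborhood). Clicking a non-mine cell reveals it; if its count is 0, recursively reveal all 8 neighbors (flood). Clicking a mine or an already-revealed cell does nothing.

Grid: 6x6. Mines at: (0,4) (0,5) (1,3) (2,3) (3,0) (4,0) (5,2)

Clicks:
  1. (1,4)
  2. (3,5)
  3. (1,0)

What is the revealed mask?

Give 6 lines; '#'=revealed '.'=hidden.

Click 1 (1,4) count=4: revealed 1 new [(1,4)] -> total=1
Click 2 (3,5) count=0: revealed 12 new [(1,5) (2,4) (2,5) (3,3) (3,4) (3,5) (4,3) (4,4) (4,5) (5,3) (5,4) (5,5)] -> total=13
Click 3 (1,0) count=0: revealed 9 new [(0,0) (0,1) (0,2) (1,0) (1,1) (1,2) (2,0) (2,1) (2,2)] -> total=22

Answer: ###...
###.##
###.##
...###
...###
...###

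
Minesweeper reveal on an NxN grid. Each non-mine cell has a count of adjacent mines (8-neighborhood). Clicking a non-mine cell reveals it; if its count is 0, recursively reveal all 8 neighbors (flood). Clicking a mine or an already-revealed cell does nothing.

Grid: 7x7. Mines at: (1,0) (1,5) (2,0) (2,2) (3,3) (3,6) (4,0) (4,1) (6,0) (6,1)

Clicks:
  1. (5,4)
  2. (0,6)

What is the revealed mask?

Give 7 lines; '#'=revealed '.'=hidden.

Answer: ......#
.......
.......
.......
..#####
..#####
..#####

Derivation:
Click 1 (5,4) count=0: revealed 15 new [(4,2) (4,3) (4,4) (4,5) (4,6) (5,2) (5,3) (5,4) (5,5) (5,6) (6,2) (6,3) (6,4) (6,5) (6,6)] -> total=15
Click 2 (0,6) count=1: revealed 1 new [(0,6)] -> total=16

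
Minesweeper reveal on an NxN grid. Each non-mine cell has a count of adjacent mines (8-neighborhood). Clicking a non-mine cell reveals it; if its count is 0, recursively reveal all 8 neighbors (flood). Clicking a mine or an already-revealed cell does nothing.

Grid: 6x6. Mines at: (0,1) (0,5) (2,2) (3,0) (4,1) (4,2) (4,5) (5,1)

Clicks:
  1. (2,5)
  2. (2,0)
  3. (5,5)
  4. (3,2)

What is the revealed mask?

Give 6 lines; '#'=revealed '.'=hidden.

Click 1 (2,5) count=0: revealed 9 new [(1,3) (1,4) (1,5) (2,3) (2,4) (2,5) (3,3) (3,4) (3,5)] -> total=9
Click 2 (2,0) count=1: revealed 1 new [(2,0)] -> total=10
Click 3 (5,5) count=1: revealed 1 new [(5,5)] -> total=11
Click 4 (3,2) count=3: revealed 1 new [(3,2)] -> total=12

Answer: ......
...###
#..###
..####
......
.....#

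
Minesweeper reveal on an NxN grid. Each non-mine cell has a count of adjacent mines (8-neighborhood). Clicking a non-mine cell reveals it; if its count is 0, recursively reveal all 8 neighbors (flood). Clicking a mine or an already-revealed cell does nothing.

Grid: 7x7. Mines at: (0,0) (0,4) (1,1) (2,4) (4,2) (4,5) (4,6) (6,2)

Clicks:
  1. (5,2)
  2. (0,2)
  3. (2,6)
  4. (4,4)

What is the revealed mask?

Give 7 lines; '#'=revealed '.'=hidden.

Answer: ..#..##
.....##
.....##
.....##
....#..
..#....
.......

Derivation:
Click 1 (5,2) count=2: revealed 1 new [(5,2)] -> total=1
Click 2 (0,2) count=1: revealed 1 new [(0,2)] -> total=2
Click 3 (2,6) count=0: revealed 8 new [(0,5) (0,6) (1,5) (1,6) (2,5) (2,6) (3,5) (3,6)] -> total=10
Click 4 (4,4) count=1: revealed 1 new [(4,4)] -> total=11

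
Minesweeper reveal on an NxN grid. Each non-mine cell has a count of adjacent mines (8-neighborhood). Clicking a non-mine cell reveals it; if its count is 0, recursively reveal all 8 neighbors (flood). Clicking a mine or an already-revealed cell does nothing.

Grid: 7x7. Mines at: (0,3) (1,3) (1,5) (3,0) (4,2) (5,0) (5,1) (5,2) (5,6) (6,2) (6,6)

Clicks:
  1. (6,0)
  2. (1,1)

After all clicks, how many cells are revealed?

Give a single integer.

Click 1 (6,0) count=2: revealed 1 new [(6,0)] -> total=1
Click 2 (1,1) count=0: revealed 9 new [(0,0) (0,1) (0,2) (1,0) (1,1) (1,2) (2,0) (2,1) (2,2)] -> total=10

Answer: 10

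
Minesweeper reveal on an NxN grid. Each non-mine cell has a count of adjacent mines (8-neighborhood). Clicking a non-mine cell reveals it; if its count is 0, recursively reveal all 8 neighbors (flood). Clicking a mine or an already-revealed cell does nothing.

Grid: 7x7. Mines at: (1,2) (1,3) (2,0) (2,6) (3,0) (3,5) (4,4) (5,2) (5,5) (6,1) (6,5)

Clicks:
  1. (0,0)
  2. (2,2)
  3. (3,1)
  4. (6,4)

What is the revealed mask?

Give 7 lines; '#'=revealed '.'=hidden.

Answer: ##.....
##.....
..#....
.#.....
.......
.......
....#..

Derivation:
Click 1 (0,0) count=0: revealed 4 new [(0,0) (0,1) (1,0) (1,1)] -> total=4
Click 2 (2,2) count=2: revealed 1 new [(2,2)] -> total=5
Click 3 (3,1) count=2: revealed 1 new [(3,1)] -> total=6
Click 4 (6,4) count=2: revealed 1 new [(6,4)] -> total=7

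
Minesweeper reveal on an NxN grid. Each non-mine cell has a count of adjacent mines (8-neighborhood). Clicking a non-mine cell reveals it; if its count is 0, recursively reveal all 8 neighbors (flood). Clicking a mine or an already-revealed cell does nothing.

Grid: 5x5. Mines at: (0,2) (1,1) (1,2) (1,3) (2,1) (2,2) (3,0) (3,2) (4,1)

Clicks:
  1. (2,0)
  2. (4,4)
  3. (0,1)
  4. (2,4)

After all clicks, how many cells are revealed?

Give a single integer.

Answer: 8

Derivation:
Click 1 (2,0) count=3: revealed 1 new [(2,0)] -> total=1
Click 2 (4,4) count=0: revealed 6 new [(2,3) (2,4) (3,3) (3,4) (4,3) (4,4)] -> total=7
Click 3 (0,1) count=3: revealed 1 new [(0,1)] -> total=8
Click 4 (2,4) count=1: revealed 0 new [(none)] -> total=8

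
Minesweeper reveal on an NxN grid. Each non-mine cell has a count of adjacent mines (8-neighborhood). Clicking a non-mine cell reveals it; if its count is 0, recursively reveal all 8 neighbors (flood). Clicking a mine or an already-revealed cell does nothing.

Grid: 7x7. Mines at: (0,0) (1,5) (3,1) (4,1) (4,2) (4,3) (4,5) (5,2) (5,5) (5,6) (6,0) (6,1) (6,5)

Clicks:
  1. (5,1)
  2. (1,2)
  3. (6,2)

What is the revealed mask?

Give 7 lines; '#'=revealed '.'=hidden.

Answer: .####..
.####..
.####..
..###..
.......
.#.....
..#....

Derivation:
Click 1 (5,1) count=5: revealed 1 new [(5,1)] -> total=1
Click 2 (1,2) count=0: revealed 15 new [(0,1) (0,2) (0,3) (0,4) (1,1) (1,2) (1,3) (1,4) (2,1) (2,2) (2,3) (2,4) (3,2) (3,3) (3,4)] -> total=16
Click 3 (6,2) count=2: revealed 1 new [(6,2)] -> total=17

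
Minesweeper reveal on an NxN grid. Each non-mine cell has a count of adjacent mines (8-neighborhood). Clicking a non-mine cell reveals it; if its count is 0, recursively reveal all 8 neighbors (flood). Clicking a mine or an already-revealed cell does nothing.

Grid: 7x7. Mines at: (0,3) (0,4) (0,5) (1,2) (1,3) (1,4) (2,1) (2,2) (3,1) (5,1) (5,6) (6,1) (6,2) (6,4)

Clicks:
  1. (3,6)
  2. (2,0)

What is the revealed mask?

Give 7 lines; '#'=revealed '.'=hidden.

Click 1 (3,6) count=0: revealed 20 new [(1,5) (1,6) (2,3) (2,4) (2,5) (2,6) (3,2) (3,3) (3,4) (3,5) (3,6) (4,2) (4,3) (4,4) (4,5) (4,6) (5,2) (5,3) (5,4) (5,5)] -> total=20
Click 2 (2,0) count=2: revealed 1 new [(2,0)] -> total=21

Answer: .......
.....##
#..####
..#####
..#####
..####.
.......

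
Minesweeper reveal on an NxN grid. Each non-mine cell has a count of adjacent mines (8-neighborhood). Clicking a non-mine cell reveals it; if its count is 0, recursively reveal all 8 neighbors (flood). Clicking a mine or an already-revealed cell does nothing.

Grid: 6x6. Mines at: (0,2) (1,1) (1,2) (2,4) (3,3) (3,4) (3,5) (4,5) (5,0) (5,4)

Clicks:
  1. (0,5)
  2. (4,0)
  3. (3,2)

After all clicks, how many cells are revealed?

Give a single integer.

Click 1 (0,5) count=0: revealed 6 new [(0,3) (0,4) (0,5) (1,3) (1,4) (1,5)] -> total=6
Click 2 (4,0) count=1: revealed 1 new [(4,0)] -> total=7
Click 3 (3,2) count=1: revealed 1 new [(3,2)] -> total=8

Answer: 8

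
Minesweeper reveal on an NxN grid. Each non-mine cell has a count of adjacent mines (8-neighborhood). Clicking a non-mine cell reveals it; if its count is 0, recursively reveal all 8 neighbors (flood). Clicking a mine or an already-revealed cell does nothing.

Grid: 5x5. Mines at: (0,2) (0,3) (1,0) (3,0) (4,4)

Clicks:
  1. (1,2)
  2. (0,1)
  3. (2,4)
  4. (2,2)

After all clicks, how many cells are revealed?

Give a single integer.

Click 1 (1,2) count=2: revealed 1 new [(1,2)] -> total=1
Click 2 (0,1) count=2: revealed 1 new [(0,1)] -> total=2
Click 3 (2,4) count=0: revealed 14 new [(1,1) (1,3) (1,4) (2,1) (2,2) (2,3) (2,4) (3,1) (3,2) (3,3) (3,4) (4,1) (4,2) (4,3)] -> total=16
Click 4 (2,2) count=0: revealed 0 new [(none)] -> total=16

Answer: 16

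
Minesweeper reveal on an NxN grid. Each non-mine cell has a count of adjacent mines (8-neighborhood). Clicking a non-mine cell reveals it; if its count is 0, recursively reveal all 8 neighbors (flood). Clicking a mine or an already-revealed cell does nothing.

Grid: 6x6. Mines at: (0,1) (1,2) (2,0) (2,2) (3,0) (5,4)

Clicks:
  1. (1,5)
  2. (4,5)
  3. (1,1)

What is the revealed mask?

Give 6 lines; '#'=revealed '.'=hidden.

Click 1 (1,5) count=0: revealed 15 new [(0,3) (0,4) (0,5) (1,3) (1,4) (1,5) (2,3) (2,4) (2,5) (3,3) (3,4) (3,5) (4,3) (4,4) (4,5)] -> total=15
Click 2 (4,5) count=1: revealed 0 new [(none)] -> total=15
Click 3 (1,1) count=4: revealed 1 new [(1,1)] -> total=16

Answer: ...###
.#.###
...###
...###
...###
......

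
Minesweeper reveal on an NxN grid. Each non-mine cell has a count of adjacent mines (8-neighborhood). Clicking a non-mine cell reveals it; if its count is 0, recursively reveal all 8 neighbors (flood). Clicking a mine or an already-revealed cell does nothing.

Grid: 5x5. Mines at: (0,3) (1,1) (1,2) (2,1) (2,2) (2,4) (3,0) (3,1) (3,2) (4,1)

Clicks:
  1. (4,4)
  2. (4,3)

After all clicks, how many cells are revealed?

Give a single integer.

Click 1 (4,4) count=0: revealed 4 new [(3,3) (3,4) (4,3) (4,4)] -> total=4
Click 2 (4,3) count=1: revealed 0 new [(none)] -> total=4

Answer: 4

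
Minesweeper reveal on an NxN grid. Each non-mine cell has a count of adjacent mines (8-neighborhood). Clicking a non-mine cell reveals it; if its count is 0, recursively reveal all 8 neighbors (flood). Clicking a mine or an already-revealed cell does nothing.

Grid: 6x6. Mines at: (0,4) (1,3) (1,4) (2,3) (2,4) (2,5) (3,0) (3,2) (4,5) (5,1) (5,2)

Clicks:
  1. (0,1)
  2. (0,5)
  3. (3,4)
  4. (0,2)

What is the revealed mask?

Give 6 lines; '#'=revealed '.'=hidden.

Answer: ###..#
###...
###...
....#.
......
......

Derivation:
Click 1 (0,1) count=0: revealed 9 new [(0,0) (0,1) (0,2) (1,0) (1,1) (1,2) (2,0) (2,1) (2,2)] -> total=9
Click 2 (0,5) count=2: revealed 1 new [(0,5)] -> total=10
Click 3 (3,4) count=4: revealed 1 new [(3,4)] -> total=11
Click 4 (0,2) count=1: revealed 0 new [(none)] -> total=11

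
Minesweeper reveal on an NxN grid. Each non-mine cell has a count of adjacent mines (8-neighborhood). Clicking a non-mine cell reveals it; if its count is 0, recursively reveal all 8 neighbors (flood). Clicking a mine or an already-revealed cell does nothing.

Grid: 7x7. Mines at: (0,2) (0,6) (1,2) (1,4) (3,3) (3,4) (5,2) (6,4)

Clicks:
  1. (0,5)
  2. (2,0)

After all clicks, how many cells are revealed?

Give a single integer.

Answer: 18

Derivation:
Click 1 (0,5) count=2: revealed 1 new [(0,5)] -> total=1
Click 2 (2,0) count=0: revealed 17 new [(0,0) (0,1) (1,0) (1,1) (2,0) (2,1) (2,2) (3,0) (3,1) (3,2) (4,0) (4,1) (4,2) (5,0) (5,1) (6,0) (6,1)] -> total=18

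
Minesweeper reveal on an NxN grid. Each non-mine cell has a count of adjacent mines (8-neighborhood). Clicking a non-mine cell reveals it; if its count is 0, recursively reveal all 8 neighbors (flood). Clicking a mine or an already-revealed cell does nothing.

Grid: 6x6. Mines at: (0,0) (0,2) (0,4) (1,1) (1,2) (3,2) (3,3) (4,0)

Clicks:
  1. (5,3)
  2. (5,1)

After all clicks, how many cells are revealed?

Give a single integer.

Answer: 16

Derivation:
Click 1 (5,3) count=0: revealed 16 new [(1,4) (1,5) (2,4) (2,5) (3,4) (3,5) (4,1) (4,2) (4,3) (4,4) (4,5) (5,1) (5,2) (5,3) (5,4) (5,5)] -> total=16
Click 2 (5,1) count=1: revealed 0 new [(none)] -> total=16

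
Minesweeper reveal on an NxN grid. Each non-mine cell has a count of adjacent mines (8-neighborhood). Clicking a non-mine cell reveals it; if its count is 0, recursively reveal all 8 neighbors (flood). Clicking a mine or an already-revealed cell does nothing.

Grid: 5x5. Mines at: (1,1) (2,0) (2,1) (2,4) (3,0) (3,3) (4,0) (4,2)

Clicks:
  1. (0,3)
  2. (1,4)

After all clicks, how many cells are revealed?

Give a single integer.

Click 1 (0,3) count=0: revealed 6 new [(0,2) (0,3) (0,4) (1,2) (1,3) (1,4)] -> total=6
Click 2 (1,4) count=1: revealed 0 new [(none)] -> total=6

Answer: 6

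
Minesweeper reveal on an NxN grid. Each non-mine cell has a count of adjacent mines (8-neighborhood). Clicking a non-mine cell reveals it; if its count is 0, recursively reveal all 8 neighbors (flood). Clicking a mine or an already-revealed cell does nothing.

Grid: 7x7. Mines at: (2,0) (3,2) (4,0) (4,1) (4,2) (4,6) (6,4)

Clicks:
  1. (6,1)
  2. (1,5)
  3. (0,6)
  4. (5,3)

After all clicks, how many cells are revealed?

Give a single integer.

Answer: 37

Derivation:
Click 1 (6,1) count=0: revealed 8 new [(5,0) (5,1) (5,2) (5,3) (6,0) (6,1) (6,2) (6,3)] -> total=8
Click 2 (1,5) count=0: revealed 29 new [(0,0) (0,1) (0,2) (0,3) (0,4) (0,5) (0,6) (1,0) (1,1) (1,2) (1,3) (1,4) (1,5) (1,6) (2,1) (2,2) (2,3) (2,4) (2,5) (2,6) (3,3) (3,4) (3,5) (3,6) (4,3) (4,4) (4,5) (5,4) (5,5)] -> total=37
Click 3 (0,6) count=0: revealed 0 new [(none)] -> total=37
Click 4 (5,3) count=2: revealed 0 new [(none)] -> total=37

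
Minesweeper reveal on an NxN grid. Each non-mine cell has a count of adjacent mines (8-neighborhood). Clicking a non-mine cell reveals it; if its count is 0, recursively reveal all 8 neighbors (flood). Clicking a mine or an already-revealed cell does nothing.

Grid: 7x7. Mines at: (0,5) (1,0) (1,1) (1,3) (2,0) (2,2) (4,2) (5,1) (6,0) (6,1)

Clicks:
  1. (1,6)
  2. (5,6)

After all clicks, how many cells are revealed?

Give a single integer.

Click 1 (1,6) count=1: revealed 1 new [(1,6)] -> total=1
Click 2 (5,6) count=0: revealed 24 new [(1,4) (1,5) (2,3) (2,4) (2,5) (2,6) (3,3) (3,4) (3,5) (3,6) (4,3) (4,4) (4,5) (4,6) (5,2) (5,3) (5,4) (5,5) (5,6) (6,2) (6,3) (6,4) (6,5) (6,6)] -> total=25

Answer: 25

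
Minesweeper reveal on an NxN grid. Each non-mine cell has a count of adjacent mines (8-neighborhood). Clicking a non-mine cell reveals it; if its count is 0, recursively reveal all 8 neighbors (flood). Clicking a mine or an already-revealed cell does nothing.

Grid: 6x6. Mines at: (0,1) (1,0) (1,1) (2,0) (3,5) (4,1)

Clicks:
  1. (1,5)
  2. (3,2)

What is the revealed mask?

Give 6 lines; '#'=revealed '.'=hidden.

Click 1 (1,5) count=0: revealed 23 new [(0,2) (0,3) (0,4) (0,5) (1,2) (1,3) (1,4) (1,5) (2,2) (2,3) (2,4) (2,5) (3,2) (3,3) (3,4) (4,2) (4,3) (4,4) (4,5) (5,2) (5,3) (5,4) (5,5)] -> total=23
Click 2 (3,2) count=1: revealed 0 new [(none)] -> total=23

Answer: ..####
..####
..####
..###.
..####
..####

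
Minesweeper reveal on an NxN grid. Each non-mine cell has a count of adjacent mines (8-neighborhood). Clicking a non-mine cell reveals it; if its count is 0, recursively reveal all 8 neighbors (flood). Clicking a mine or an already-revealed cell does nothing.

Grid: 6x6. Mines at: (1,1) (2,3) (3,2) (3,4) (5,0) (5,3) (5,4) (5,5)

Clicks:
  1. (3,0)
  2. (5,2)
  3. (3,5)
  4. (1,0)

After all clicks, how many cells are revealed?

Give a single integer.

Answer: 9

Derivation:
Click 1 (3,0) count=0: revealed 6 new [(2,0) (2,1) (3,0) (3,1) (4,0) (4,1)] -> total=6
Click 2 (5,2) count=1: revealed 1 new [(5,2)] -> total=7
Click 3 (3,5) count=1: revealed 1 new [(3,5)] -> total=8
Click 4 (1,0) count=1: revealed 1 new [(1,0)] -> total=9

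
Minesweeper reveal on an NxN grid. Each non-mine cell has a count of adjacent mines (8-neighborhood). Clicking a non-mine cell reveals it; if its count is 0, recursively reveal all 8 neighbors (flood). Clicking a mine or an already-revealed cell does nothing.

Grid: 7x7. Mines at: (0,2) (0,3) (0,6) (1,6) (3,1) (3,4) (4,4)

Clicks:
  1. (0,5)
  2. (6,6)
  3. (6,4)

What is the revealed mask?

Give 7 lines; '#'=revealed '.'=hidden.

Answer: .....#.
.......
.....##
.....##
####.##
#######
#######

Derivation:
Click 1 (0,5) count=2: revealed 1 new [(0,5)] -> total=1
Click 2 (6,6) count=0: revealed 24 new [(2,5) (2,6) (3,5) (3,6) (4,0) (4,1) (4,2) (4,3) (4,5) (4,6) (5,0) (5,1) (5,2) (5,3) (5,4) (5,5) (5,6) (6,0) (6,1) (6,2) (6,3) (6,4) (6,5) (6,6)] -> total=25
Click 3 (6,4) count=0: revealed 0 new [(none)] -> total=25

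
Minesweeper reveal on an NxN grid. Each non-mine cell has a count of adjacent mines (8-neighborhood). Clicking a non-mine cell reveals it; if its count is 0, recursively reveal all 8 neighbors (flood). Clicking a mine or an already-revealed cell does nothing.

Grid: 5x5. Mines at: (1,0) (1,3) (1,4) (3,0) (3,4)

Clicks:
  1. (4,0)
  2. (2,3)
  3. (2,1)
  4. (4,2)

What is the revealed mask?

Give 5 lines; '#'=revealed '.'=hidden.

Click 1 (4,0) count=1: revealed 1 new [(4,0)] -> total=1
Click 2 (2,3) count=3: revealed 1 new [(2,3)] -> total=2
Click 3 (2,1) count=2: revealed 1 new [(2,1)] -> total=3
Click 4 (4,2) count=0: revealed 7 new [(2,2) (3,1) (3,2) (3,3) (4,1) (4,2) (4,3)] -> total=10

Answer: .....
.....
.###.
.###.
####.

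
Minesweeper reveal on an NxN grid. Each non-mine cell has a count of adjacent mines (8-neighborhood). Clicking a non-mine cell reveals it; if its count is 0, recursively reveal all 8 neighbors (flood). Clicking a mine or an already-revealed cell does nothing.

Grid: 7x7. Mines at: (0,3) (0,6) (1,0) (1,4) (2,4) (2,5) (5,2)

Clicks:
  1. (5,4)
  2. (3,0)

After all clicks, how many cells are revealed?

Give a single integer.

Answer: 33

Derivation:
Click 1 (5,4) count=0: revealed 16 new [(3,3) (3,4) (3,5) (3,6) (4,3) (4,4) (4,5) (4,6) (5,3) (5,4) (5,5) (5,6) (6,3) (6,4) (6,5) (6,6)] -> total=16
Click 2 (3,0) count=0: revealed 17 new [(1,1) (1,2) (1,3) (2,0) (2,1) (2,2) (2,3) (3,0) (3,1) (3,2) (4,0) (4,1) (4,2) (5,0) (5,1) (6,0) (6,1)] -> total=33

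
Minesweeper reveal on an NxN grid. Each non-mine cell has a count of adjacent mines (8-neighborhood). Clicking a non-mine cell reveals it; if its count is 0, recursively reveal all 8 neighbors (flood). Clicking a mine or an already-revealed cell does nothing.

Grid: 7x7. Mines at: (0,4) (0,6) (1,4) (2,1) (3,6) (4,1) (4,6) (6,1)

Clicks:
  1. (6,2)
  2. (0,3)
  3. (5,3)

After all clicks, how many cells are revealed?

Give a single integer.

Answer: 23

Derivation:
Click 1 (6,2) count=1: revealed 1 new [(6,2)] -> total=1
Click 2 (0,3) count=2: revealed 1 new [(0,3)] -> total=2
Click 3 (5,3) count=0: revealed 21 new [(2,2) (2,3) (2,4) (2,5) (3,2) (3,3) (3,4) (3,5) (4,2) (4,3) (4,4) (4,5) (5,2) (5,3) (5,4) (5,5) (5,6) (6,3) (6,4) (6,5) (6,6)] -> total=23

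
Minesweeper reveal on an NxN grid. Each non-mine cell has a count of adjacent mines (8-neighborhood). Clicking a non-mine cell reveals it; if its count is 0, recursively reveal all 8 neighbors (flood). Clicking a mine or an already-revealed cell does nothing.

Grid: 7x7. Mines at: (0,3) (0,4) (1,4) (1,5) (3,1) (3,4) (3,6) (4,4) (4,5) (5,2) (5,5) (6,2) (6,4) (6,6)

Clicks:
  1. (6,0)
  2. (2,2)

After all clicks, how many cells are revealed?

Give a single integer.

Click 1 (6,0) count=0: revealed 6 new [(4,0) (4,1) (5,0) (5,1) (6,0) (6,1)] -> total=6
Click 2 (2,2) count=1: revealed 1 new [(2,2)] -> total=7

Answer: 7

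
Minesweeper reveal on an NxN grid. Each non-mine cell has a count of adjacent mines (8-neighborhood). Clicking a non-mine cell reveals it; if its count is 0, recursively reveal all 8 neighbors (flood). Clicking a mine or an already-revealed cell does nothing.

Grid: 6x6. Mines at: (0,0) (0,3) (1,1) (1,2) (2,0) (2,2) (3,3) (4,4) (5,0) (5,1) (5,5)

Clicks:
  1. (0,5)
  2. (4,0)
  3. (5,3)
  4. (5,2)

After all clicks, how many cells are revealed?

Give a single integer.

Answer: 11

Derivation:
Click 1 (0,5) count=0: revealed 8 new [(0,4) (0,5) (1,4) (1,5) (2,4) (2,5) (3,4) (3,5)] -> total=8
Click 2 (4,0) count=2: revealed 1 new [(4,0)] -> total=9
Click 3 (5,3) count=1: revealed 1 new [(5,3)] -> total=10
Click 4 (5,2) count=1: revealed 1 new [(5,2)] -> total=11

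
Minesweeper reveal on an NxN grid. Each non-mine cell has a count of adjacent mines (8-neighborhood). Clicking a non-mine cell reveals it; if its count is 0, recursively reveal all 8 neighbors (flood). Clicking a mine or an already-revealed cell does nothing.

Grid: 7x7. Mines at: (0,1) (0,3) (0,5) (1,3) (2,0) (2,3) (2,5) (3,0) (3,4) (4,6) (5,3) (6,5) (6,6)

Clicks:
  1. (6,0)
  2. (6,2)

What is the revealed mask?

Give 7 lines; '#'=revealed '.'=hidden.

Click 1 (6,0) count=0: revealed 9 new [(4,0) (4,1) (4,2) (5,0) (5,1) (5,2) (6,0) (6,1) (6,2)] -> total=9
Click 2 (6,2) count=1: revealed 0 new [(none)] -> total=9

Answer: .......
.......
.......
.......
###....
###....
###....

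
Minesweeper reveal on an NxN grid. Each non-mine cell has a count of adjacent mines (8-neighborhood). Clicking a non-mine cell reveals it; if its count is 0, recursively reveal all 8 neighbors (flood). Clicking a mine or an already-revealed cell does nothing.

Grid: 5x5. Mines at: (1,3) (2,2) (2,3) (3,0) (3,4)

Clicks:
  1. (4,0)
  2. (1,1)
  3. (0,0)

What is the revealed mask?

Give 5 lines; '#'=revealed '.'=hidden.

Click 1 (4,0) count=1: revealed 1 new [(4,0)] -> total=1
Click 2 (1,1) count=1: revealed 1 new [(1,1)] -> total=2
Click 3 (0,0) count=0: revealed 7 new [(0,0) (0,1) (0,2) (1,0) (1,2) (2,0) (2,1)] -> total=9

Answer: ###..
###..
##...
.....
#....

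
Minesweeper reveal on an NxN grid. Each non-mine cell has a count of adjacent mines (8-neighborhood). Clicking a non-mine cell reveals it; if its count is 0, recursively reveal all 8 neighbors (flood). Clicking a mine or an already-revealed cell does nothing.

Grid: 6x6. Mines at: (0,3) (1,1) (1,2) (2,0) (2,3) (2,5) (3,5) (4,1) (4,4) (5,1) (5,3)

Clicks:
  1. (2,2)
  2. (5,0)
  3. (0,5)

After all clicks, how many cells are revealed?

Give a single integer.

Click 1 (2,2) count=3: revealed 1 new [(2,2)] -> total=1
Click 2 (5,0) count=2: revealed 1 new [(5,0)] -> total=2
Click 3 (0,5) count=0: revealed 4 new [(0,4) (0,5) (1,4) (1,5)] -> total=6

Answer: 6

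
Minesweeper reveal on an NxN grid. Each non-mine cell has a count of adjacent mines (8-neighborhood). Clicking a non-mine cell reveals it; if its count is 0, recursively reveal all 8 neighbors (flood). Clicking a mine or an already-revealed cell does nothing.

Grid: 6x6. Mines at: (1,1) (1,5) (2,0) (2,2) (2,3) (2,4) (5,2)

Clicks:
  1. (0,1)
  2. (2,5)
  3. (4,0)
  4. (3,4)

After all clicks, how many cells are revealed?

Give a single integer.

Answer: 9

Derivation:
Click 1 (0,1) count=1: revealed 1 new [(0,1)] -> total=1
Click 2 (2,5) count=2: revealed 1 new [(2,5)] -> total=2
Click 3 (4,0) count=0: revealed 6 new [(3,0) (3,1) (4,0) (4,1) (5,0) (5,1)] -> total=8
Click 4 (3,4) count=2: revealed 1 new [(3,4)] -> total=9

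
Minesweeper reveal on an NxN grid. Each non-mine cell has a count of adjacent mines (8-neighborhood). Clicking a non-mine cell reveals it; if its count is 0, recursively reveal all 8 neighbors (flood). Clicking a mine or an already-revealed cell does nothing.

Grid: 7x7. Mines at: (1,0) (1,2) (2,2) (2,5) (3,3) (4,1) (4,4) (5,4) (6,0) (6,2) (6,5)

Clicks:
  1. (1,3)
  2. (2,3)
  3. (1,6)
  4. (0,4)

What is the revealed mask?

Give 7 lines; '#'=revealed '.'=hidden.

Answer: ...####
...####
...#...
.......
.......
.......
.......

Derivation:
Click 1 (1,3) count=2: revealed 1 new [(1,3)] -> total=1
Click 2 (2,3) count=3: revealed 1 new [(2,3)] -> total=2
Click 3 (1,6) count=1: revealed 1 new [(1,6)] -> total=3
Click 4 (0,4) count=0: revealed 6 new [(0,3) (0,4) (0,5) (0,6) (1,4) (1,5)] -> total=9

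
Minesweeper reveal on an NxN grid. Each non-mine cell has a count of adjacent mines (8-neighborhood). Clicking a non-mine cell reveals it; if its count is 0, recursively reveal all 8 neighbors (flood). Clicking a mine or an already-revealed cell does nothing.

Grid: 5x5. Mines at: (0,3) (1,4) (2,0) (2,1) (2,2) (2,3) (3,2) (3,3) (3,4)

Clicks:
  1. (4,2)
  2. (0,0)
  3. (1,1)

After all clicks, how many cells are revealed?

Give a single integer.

Answer: 7

Derivation:
Click 1 (4,2) count=2: revealed 1 new [(4,2)] -> total=1
Click 2 (0,0) count=0: revealed 6 new [(0,0) (0,1) (0,2) (1,0) (1,1) (1,2)] -> total=7
Click 3 (1,1) count=3: revealed 0 new [(none)] -> total=7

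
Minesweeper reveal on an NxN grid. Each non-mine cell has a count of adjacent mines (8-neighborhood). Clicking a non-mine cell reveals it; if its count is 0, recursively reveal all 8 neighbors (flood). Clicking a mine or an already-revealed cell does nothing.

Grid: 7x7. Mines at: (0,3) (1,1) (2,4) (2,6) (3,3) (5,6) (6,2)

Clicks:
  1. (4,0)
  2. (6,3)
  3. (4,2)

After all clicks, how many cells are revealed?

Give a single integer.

Click 1 (4,0) count=0: revealed 14 new [(2,0) (2,1) (2,2) (3,0) (3,1) (3,2) (4,0) (4,1) (4,2) (5,0) (5,1) (5,2) (6,0) (6,1)] -> total=14
Click 2 (6,3) count=1: revealed 1 new [(6,3)] -> total=15
Click 3 (4,2) count=1: revealed 0 new [(none)] -> total=15

Answer: 15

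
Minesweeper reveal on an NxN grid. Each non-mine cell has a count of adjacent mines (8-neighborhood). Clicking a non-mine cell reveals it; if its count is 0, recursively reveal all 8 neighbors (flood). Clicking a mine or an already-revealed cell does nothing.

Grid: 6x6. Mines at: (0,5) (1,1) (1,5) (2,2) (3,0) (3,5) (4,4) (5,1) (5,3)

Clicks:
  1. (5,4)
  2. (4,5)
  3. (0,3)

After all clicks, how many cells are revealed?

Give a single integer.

Click 1 (5,4) count=2: revealed 1 new [(5,4)] -> total=1
Click 2 (4,5) count=2: revealed 1 new [(4,5)] -> total=2
Click 3 (0,3) count=0: revealed 6 new [(0,2) (0,3) (0,4) (1,2) (1,3) (1,4)] -> total=8

Answer: 8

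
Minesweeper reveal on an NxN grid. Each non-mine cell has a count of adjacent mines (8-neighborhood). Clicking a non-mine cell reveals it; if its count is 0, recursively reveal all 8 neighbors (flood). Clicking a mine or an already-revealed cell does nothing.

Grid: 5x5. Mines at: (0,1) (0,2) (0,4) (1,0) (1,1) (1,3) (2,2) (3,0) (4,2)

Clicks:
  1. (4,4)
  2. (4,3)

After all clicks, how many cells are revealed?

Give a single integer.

Answer: 6

Derivation:
Click 1 (4,4) count=0: revealed 6 new [(2,3) (2,4) (3,3) (3,4) (4,3) (4,4)] -> total=6
Click 2 (4,3) count=1: revealed 0 new [(none)] -> total=6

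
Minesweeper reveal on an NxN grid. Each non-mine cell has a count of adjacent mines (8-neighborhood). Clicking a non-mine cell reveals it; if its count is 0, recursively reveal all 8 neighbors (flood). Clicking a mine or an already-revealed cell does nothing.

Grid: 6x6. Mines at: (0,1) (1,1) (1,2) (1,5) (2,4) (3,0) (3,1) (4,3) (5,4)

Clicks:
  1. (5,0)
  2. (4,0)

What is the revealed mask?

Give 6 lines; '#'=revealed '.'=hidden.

Answer: ......
......
......
......
###...
###...

Derivation:
Click 1 (5,0) count=0: revealed 6 new [(4,0) (4,1) (4,2) (5,0) (5,1) (5,2)] -> total=6
Click 2 (4,0) count=2: revealed 0 new [(none)] -> total=6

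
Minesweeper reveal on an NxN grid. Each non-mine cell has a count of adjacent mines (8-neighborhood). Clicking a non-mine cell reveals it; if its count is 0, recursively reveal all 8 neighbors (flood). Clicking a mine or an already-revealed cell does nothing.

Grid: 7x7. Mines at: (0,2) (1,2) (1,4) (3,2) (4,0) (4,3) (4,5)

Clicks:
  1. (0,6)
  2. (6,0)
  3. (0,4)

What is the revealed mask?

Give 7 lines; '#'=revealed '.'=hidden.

Click 1 (0,6) count=0: revealed 8 new [(0,5) (0,6) (1,5) (1,6) (2,5) (2,6) (3,5) (3,6)] -> total=8
Click 2 (6,0) count=0: revealed 14 new [(5,0) (5,1) (5,2) (5,3) (5,4) (5,5) (5,6) (6,0) (6,1) (6,2) (6,3) (6,4) (6,5) (6,6)] -> total=22
Click 3 (0,4) count=1: revealed 1 new [(0,4)] -> total=23

Answer: ....###
.....##
.....##
.....##
.......
#######
#######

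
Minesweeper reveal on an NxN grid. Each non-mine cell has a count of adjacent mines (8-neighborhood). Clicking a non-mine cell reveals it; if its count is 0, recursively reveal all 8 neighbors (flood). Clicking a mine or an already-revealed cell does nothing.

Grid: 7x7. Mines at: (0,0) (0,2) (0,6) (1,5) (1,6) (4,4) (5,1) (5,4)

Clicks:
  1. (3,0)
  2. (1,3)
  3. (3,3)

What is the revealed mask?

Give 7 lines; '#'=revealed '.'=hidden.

Click 1 (3,0) count=0: revealed 19 new [(1,0) (1,1) (1,2) (1,3) (1,4) (2,0) (2,1) (2,2) (2,3) (2,4) (3,0) (3,1) (3,2) (3,3) (3,4) (4,0) (4,1) (4,2) (4,3)] -> total=19
Click 2 (1,3) count=1: revealed 0 new [(none)] -> total=19
Click 3 (3,3) count=1: revealed 0 new [(none)] -> total=19

Answer: .......
#####..
#####..
#####..
####...
.......
.......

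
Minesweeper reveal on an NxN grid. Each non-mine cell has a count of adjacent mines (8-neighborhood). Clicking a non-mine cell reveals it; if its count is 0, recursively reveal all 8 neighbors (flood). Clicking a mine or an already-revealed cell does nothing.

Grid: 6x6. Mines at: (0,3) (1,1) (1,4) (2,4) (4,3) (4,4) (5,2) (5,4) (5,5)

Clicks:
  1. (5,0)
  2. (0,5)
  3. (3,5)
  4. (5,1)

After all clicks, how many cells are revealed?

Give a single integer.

Click 1 (5,0) count=0: revealed 11 new [(2,0) (2,1) (2,2) (3,0) (3,1) (3,2) (4,0) (4,1) (4,2) (5,0) (5,1)] -> total=11
Click 2 (0,5) count=1: revealed 1 new [(0,5)] -> total=12
Click 3 (3,5) count=2: revealed 1 new [(3,5)] -> total=13
Click 4 (5,1) count=1: revealed 0 new [(none)] -> total=13

Answer: 13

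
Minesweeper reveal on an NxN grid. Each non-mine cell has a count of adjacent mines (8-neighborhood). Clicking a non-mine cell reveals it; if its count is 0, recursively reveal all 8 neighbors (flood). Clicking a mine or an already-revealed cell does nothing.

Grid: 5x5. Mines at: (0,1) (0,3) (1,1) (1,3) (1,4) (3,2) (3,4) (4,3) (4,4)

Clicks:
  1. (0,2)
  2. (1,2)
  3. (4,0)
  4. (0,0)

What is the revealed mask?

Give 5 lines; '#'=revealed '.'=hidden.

Answer: #.#..
..#..
##...
##...
##...

Derivation:
Click 1 (0,2) count=4: revealed 1 new [(0,2)] -> total=1
Click 2 (1,2) count=4: revealed 1 new [(1,2)] -> total=2
Click 3 (4,0) count=0: revealed 6 new [(2,0) (2,1) (3,0) (3,1) (4,0) (4,1)] -> total=8
Click 4 (0,0) count=2: revealed 1 new [(0,0)] -> total=9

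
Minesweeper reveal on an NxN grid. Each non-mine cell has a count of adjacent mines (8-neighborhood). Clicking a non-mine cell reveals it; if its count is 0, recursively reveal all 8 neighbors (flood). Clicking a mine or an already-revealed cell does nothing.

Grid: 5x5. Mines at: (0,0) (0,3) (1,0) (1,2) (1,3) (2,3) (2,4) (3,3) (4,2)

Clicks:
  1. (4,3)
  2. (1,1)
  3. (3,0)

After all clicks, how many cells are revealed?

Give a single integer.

Click 1 (4,3) count=2: revealed 1 new [(4,3)] -> total=1
Click 2 (1,1) count=3: revealed 1 new [(1,1)] -> total=2
Click 3 (3,0) count=0: revealed 6 new [(2,0) (2,1) (3,0) (3,1) (4,0) (4,1)] -> total=8

Answer: 8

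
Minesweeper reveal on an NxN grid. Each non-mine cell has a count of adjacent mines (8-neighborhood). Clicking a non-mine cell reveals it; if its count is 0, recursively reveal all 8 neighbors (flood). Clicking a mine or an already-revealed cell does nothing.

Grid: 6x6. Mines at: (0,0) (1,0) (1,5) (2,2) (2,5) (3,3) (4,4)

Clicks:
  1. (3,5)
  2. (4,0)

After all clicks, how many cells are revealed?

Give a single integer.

Click 1 (3,5) count=2: revealed 1 new [(3,5)] -> total=1
Click 2 (4,0) count=0: revealed 13 new [(2,0) (2,1) (3,0) (3,1) (3,2) (4,0) (4,1) (4,2) (4,3) (5,0) (5,1) (5,2) (5,3)] -> total=14

Answer: 14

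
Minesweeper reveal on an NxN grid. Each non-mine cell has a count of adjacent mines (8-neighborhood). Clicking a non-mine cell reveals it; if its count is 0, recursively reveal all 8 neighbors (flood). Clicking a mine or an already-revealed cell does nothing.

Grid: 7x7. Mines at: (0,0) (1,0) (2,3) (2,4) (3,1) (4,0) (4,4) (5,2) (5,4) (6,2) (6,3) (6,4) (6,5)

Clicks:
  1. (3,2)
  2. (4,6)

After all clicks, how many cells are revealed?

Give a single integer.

Answer: 21

Derivation:
Click 1 (3,2) count=2: revealed 1 new [(3,2)] -> total=1
Click 2 (4,6) count=0: revealed 20 new [(0,1) (0,2) (0,3) (0,4) (0,5) (0,6) (1,1) (1,2) (1,3) (1,4) (1,5) (1,6) (2,5) (2,6) (3,5) (3,6) (4,5) (4,6) (5,5) (5,6)] -> total=21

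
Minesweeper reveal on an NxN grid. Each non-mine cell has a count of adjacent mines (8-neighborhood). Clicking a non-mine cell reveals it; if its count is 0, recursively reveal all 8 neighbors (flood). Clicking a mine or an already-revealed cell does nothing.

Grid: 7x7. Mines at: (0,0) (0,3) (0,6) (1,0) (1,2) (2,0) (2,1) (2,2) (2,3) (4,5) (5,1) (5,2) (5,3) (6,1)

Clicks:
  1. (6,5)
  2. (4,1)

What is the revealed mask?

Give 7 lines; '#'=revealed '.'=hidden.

Answer: .......
.......
.......
.......
.#.....
....###
....###

Derivation:
Click 1 (6,5) count=0: revealed 6 new [(5,4) (5,5) (5,6) (6,4) (6,5) (6,6)] -> total=6
Click 2 (4,1) count=2: revealed 1 new [(4,1)] -> total=7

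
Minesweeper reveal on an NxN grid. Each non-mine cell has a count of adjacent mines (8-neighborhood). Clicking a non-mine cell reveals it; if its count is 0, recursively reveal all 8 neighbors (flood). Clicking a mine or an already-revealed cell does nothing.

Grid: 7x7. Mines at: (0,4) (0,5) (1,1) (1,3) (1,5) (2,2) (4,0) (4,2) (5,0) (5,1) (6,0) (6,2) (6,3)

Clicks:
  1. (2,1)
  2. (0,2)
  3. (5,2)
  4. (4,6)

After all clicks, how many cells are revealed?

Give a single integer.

Answer: 22

Derivation:
Click 1 (2,1) count=2: revealed 1 new [(2,1)] -> total=1
Click 2 (0,2) count=2: revealed 1 new [(0,2)] -> total=2
Click 3 (5,2) count=4: revealed 1 new [(5,2)] -> total=3
Click 4 (4,6) count=0: revealed 19 new [(2,3) (2,4) (2,5) (2,6) (3,3) (3,4) (3,5) (3,6) (4,3) (4,4) (4,5) (4,6) (5,3) (5,4) (5,5) (5,6) (6,4) (6,5) (6,6)] -> total=22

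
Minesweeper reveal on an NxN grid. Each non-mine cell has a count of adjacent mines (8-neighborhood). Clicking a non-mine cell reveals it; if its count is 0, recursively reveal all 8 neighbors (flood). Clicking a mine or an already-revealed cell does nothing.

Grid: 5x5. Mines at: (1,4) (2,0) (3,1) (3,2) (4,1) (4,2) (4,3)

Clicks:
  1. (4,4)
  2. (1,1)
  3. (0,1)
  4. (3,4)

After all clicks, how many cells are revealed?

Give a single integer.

Click 1 (4,4) count=1: revealed 1 new [(4,4)] -> total=1
Click 2 (1,1) count=1: revealed 1 new [(1,1)] -> total=2
Click 3 (0,1) count=0: revealed 10 new [(0,0) (0,1) (0,2) (0,3) (1,0) (1,2) (1,3) (2,1) (2,2) (2,3)] -> total=12
Click 4 (3,4) count=1: revealed 1 new [(3,4)] -> total=13

Answer: 13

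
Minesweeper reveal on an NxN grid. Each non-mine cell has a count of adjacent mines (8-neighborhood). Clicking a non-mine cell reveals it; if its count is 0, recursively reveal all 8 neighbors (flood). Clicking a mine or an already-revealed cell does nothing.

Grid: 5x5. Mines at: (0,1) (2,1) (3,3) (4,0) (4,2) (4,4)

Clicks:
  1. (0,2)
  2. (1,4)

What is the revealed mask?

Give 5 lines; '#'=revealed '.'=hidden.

Click 1 (0,2) count=1: revealed 1 new [(0,2)] -> total=1
Click 2 (1,4) count=0: revealed 8 new [(0,3) (0,4) (1,2) (1,3) (1,4) (2,2) (2,3) (2,4)] -> total=9

Answer: ..###
..###
..###
.....
.....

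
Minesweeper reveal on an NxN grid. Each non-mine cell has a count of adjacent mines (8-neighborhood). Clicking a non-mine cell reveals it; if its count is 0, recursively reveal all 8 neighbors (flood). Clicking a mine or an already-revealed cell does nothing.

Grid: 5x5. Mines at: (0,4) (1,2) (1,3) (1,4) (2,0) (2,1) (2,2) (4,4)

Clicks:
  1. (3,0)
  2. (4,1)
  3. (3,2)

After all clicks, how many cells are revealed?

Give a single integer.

Answer: 8

Derivation:
Click 1 (3,0) count=2: revealed 1 new [(3,0)] -> total=1
Click 2 (4,1) count=0: revealed 7 new [(3,1) (3,2) (3,3) (4,0) (4,1) (4,2) (4,3)] -> total=8
Click 3 (3,2) count=2: revealed 0 new [(none)] -> total=8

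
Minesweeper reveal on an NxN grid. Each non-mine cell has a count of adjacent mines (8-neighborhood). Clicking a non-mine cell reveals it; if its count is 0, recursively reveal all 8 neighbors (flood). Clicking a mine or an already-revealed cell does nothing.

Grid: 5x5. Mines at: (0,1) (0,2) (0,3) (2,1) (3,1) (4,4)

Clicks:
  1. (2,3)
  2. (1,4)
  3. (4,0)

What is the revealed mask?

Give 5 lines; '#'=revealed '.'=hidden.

Answer: .....
..###
..###
..###
#....

Derivation:
Click 1 (2,3) count=0: revealed 9 new [(1,2) (1,3) (1,4) (2,2) (2,3) (2,4) (3,2) (3,3) (3,4)] -> total=9
Click 2 (1,4) count=1: revealed 0 new [(none)] -> total=9
Click 3 (4,0) count=1: revealed 1 new [(4,0)] -> total=10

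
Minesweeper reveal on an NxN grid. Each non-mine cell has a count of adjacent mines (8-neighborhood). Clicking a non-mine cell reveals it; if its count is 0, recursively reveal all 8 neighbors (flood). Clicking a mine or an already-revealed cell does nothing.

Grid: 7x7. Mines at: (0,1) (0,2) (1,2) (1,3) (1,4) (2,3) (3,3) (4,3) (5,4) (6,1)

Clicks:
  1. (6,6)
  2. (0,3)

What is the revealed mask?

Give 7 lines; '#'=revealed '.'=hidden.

Click 1 (6,6) count=0: revealed 17 new [(0,5) (0,6) (1,5) (1,6) (2,4) (2,5) (2,6) (3,4) (3,5) (3,6) (4,4) (4,5) (4,6) (5,5) (5,6) (6,5) (6,6)] -> total=17
Click 2 (0,3) count=4: revealed 1 new [(0,3)] -> total=18

Answer: ...#.##
.....##
....###
....###
....###
.....##
.....##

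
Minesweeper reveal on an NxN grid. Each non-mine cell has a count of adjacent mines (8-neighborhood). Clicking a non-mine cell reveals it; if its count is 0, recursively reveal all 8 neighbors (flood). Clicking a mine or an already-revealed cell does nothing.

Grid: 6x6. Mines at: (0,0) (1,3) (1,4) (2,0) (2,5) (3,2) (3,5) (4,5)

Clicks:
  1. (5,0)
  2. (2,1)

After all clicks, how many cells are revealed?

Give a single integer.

Answer: 13

Derivation:
Click 1 (5,0) count=0: revealed 12 new [(3,0) (3,1) (4,0) (4,1) (4,2) (4,3) (4,4) (5,0) (5,1) (5,2) (5,3) (5,4)] -> total=12
Click 2 (2,1) count=2: revealed 1 new [(2,1)] -> total=13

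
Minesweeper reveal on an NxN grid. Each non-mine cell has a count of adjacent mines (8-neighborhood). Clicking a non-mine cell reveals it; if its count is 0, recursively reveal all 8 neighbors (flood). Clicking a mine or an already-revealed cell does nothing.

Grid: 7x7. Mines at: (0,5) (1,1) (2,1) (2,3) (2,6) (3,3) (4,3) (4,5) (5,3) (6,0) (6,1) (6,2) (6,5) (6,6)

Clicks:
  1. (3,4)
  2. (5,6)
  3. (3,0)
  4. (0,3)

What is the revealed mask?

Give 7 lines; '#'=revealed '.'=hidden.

Answer: ..###..
..###..
.......
#...#..
.......
......#
.......

Derivation:
Click 1 (3,4) count=4: revealed 1 new [(3,4)] -> total=1
Click 2 (5,6) count=3: revealed 1 new [(5,6)] -> total=2
Click 3 (3,0) count=1: revealed 1 new [(3,0)] -> total=3
Click 4 (0,3) count=0: revealed 6 new [(0,2) (0,3) (0,4) (1,2) (1,3) (1,4)] -> total=9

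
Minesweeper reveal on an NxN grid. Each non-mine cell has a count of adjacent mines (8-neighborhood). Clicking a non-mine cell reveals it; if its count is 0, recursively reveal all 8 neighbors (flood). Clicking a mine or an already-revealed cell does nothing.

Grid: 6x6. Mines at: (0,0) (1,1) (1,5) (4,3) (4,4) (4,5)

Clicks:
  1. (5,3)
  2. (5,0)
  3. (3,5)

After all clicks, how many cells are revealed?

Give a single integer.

Answer: 14

Derivation:
Click 1 (5,3) count=2: revealed 1 new [(5,3)] -> total=1
Click 2 (5,0) count=0: revealed 12 new [(2,0) (2,1) (2,2) (3,0) (3,1) (3,2) (4,0) (4,1) (4,2) (5,0) (5,1) (5,2)] -> total=13
Click 3 (3,5) count=2: revealed 1 new [(3,5)] -> total=14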